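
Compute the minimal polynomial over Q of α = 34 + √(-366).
m_α(x) = x^2 - 68x + 1522

From α - 34 = √(-366), squaring gives (α - 34)^2 = -366, i.e. α^2 - 68α + 1156 = -366, so α^2 - 68α + 1522 = 0. The discriminant of x^2 - 68x + 1522 is (-68)^2 - 4·(1522) = 4624 - 6088 = -1464, and 4·(-366) is not a perfect square in Q since -366 is squarefree and ≠ 1. Hence x^2 - 68x + 1522 is irreducible over Q and is the minimal polynomial of α.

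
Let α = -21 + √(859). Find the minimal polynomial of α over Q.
m_α(x) = x^2 + 42x - 418

From α + 21 = √(859), squaring gives (α + 21)^2 = 859, i.e. α^2 + 42α + 441 = 859, so α^2 + 42α - 418 = 0. The discriminant of x^2 + 42x - 418 is (42)^2 - 4·(-418) = 1764 + 1672 = 3436, and 4·(859) is not a perfect square in Q since 859 is squarefree and ≠ 1. Hence x^2 + 42x - 418 is irreducible over Q and is the minimal polynomial of α.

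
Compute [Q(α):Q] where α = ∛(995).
[Q(α):Q] = 3

The minimal polynomial of α is x^3 - 995, irreducible over Q since 995 is not a perfect cube (so x^3 - 995 has no rational root). Hence [Q(α):Q] = deg(m_α) = 3.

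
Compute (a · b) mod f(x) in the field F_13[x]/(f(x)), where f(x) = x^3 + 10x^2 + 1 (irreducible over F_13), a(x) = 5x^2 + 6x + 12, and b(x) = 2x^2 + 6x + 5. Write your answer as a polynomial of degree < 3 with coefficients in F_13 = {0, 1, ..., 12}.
a · b ≡ 2x^2 + x + 1 (mod f(x))

Multiply in F_13[x]: a(x)·b(x) = (5x^2 + 6x + 12)·(2x^2 + 6x + 5) = 10x^4 + 3x^3 + 7x^2 + 11x + 8. This has degree ≥ 3, so divide by f(x) over F_13: 10x^4 + 3x^3 + 7x^2 + 11x + 8 = (10x + 7)·(x^3 + 10x^2 + 1) + (2x^2 + x + 1). Hence a·b ≡ 2x^2 + x + 1 (mod f). (F_13[x]/(f) is a field with 13^3 = 2197 elements since f is irreducible of degree 3.)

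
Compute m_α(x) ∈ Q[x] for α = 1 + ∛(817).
m_α(x) = x^3 - 3x^2 + 3x - 818

Set β = α - 1 = ∛(817), so β^3 = 817. Then (α - 1)^3 - 817 = 0, i.e. α is a root of g(x) = (x - 1)^3 - 817 = x^3 - 3x^2 + 3x - 818. Since g(x) = h(x - 1) where h(x) = x^3 - 817, and h is irreducible over Q (because 817 is not a perfect cube, so h has no rational root, and a monic cubic with no rational root is irreducible), g is also irreducible (irreducibility is preserved under the substitution x → x - 1). Hence m_α(x) = x^3 - 3x^2 + 3x - 818.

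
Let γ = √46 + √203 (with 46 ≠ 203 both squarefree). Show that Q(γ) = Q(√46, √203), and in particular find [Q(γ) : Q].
[Q(γ) : Q] = 4 (equivalently, Q(γ) = Q(√46, √203))

Obviously Q(γ) ⊆ Q(√46, √203), and [Q(√46, √203):Q] = 4 (since 46, 203 are distinct squarefree integers > 1 with 9338 not a perfect square). To show equality we compute the minimal polynomial of γ. From γ = √46 + √203: γ^2 = 46 + 2√(9338) + 203 = 249 + 2√(9338), so γ^2 - 249 = 2√(9338); squaring, (γ^2 - 249)^2 = 4·9338, i.e. γ^4 - 498γ^2 + 62001 - 37352 = 0, i.e. γ^4 - 498γ^2 + 24649 = 0. So γ is a root of x^4 - 498x^2 + 24649. This polynomial is irreducible over Q: it has no rational root (each ±√46 ± √203 is irrational), and any factorization into two quadratics over Q would force √(9338) ∈ Q (pairing opposite roots) or √46, √203 ∈ Q (other pairings), all impossible. Hence [Q(γ):Q] = 4 = [Q(√46, √203):Q], so Q(γ) = Q(√46, √203).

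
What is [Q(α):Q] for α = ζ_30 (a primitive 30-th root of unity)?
[Q(α):Q] = 8

The minimal polynomial of ζ_30 over Q is the 30-th cyclotomic polynomial Φ_30(x), which is irreducible over Q and has degree φ(30) = 8. Hence [Q(α):Q] = φ(30) = 8.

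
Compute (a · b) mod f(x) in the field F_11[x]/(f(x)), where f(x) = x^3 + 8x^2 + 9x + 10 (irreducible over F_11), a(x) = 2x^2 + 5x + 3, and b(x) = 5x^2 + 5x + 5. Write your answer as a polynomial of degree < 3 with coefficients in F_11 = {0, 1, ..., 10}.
a · b ≡ x^2 + 4x + 3 (mod f(x))

Multiply in F_11[x]: a(x)·b(x) = (2x^2 + 5x + 3)·(5x^2 + 5x + 5) = 10x^4 + 2x^3 + 6x^2 + 7x + 4. This has degree ≥ 3, so divide by f(x) over F_11: 10x^4 + 2x^3 + 6x^2 + 7x + 4 = (10x + 10)·(x^3 + 8x^2 + 9x + 10) + (x^2 + 4x + 3). Hence a·b ≡ x^2 + 4x + 3 (mod f). (F_11[x]/(f) is a field with 11^3 = 1331 elements since f is irreducible of degree 3.)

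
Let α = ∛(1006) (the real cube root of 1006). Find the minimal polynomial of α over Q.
m_α(x) = x^3 - 1006

α satisfies α^3 = 1006, so x^3 - 1006 annihilates α. By the rational root test, a rational root p/q (in lowest terms) of x^3 - 1006 would satisfy p^3 = 1006 q^3, forcing q = 1 and p^3 = 1006; but 1006 is not a perfect cube, contradiction. A monic cubic over Q with no rational root is irreducible (any nontrivial factorization would include a linear factor). Hence x^3 - 1006 is the minimal polynomial of α, and in particular [Q(α):Q] = 3.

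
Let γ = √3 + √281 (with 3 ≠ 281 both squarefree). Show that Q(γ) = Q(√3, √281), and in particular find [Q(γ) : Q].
[Q(γ) : Q] = 4 (equivalently, Q(γ) = Q(√3, √281))

Obviously Q(γ) ⊆ Q(√3, √281), and [Q(√3, √281):Q] = 4 (since 3, 281 are distinct squarefree integers > 1 with 843 not a perfect square). To show equality we compute the minimal polynomial of γ. From γ = √3 + √281: γ^2 = 3 + 2√(843) + 281 = 284 + 2√(843), so γ^2 - 284 = 2√(843); squaring, (γ^2 - 284)^2 = 4·843, i.e. γ^4 - 568γ^2 + 80656 - 3372 = 0, i.e. γ^4 - 568γ^2 + 77284 = 0. So γ is a root of x^4 - 568x^2 + 77284. This polynomial is irreducible over Q: it has no rational root (each ±√3 ± √281 is irrational), and any factorization into two quadratics over Q would force √(843) ∈ Q (pairing opposite roots) or √3, √281 ∈ Q (other pairings), all impossible. Hence [Q(γ):Q] = 4 = [Q(√3, √281):Q], so Q(γ) = Q(√3, √281).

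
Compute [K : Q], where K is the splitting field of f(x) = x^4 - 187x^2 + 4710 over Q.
[K : Q] = 4

Solving the quadratic in x^2: x^2 = (187 ± √(187^2 - 4·4710))/2 = (187 ± √16129)/2 = (187 ± 127)/2, giving x^2 = 157 or x^2 = 30. So f(x) = (x^2 - 157)(x^2 - 30) and the roots of f are ±√157, ±√30. Hence the splitting field is K = Q(√157, √30). Since 157 and 30 are distinct squarefree integers > 1, their product 4710 is not a perfect square, so √30 ∉ Q(√157). By the tower law [K:Q] = [Q(√157,√30):Q(√157)] · [Q(√157):Q] = 2 · 2 = 4.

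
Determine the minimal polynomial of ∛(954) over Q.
m_α(x) = x^3 - 954

α satisfies α^3 = 954, so x^3 - 954 annihilates α. By the rational root test, a rational root p/q (in lowest terms) of x^3 - 954 would satisfy p^3 = 954 q^3, forcing q = 1 and p^3 = 954; but 954 is not a perfect cube, contradiction. A monic cubic over Q with no rational root is irreducible (any nontrivial factorization would include a linear factor). Hence x^3 - 954 is the minimal polynomial of α, and in particular [Q(α):Q] = 3.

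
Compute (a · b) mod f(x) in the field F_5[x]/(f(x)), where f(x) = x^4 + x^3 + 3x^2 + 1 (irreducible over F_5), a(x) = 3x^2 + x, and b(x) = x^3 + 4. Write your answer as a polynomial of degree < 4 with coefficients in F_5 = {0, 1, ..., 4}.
a · b ≡ 3x^3 + 3x^2 + x + 2 (mod f(x))

Multiply in F_5[x]: a(x)·b(x) = (3x^2 + x)·(x^3 + 4) = 3x^5 + x^4 + 2x^2 + 4x. This has degree ≥ 4, so divide by f(x) over F_5: 3x^5 + x^4 + 2x^2 + 4x = (3x + 3)·(x^4 + x^3 + 3x^2 + 1) + (3x^3 + 3x^2 + x + 2). Hence a·b ≡ 3x^3 + 3x^2 + x + 2 (mod f). (F_5[x]/(f) is a field with 5^4 = 625 elements since f is irreducible of degree 4.)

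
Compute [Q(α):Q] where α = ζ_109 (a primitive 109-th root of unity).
[Q(α):Q] = 108

The minimal polynomial of ζ_109 over Q is the 109-th cyclotomic polynomial Φ_109(x), which is irreducible over Q and has degree φ(109) = 108. Hence [Q(α):Q] = φ(109) = 108.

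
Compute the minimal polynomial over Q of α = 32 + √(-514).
m_α(x) = x^2 - 64x + 1538

From α - 32 = √(-514), squaring gives (α - 32)^2 = -514, i.e. α^2 - 64α + 1024 = -514, so α^2 - 64α + 1538 = 0. The discriminant of x^2 - 64x + 1538 is (-64)^2 - 4·(1538) = 4096 - 6152 = -2056, and 4·(-514) is not a perfect square in Q since -514 is squarefree and ≠ 1. Hence x^2 - 64x + 1538 is irreducible over Q and is the minimal polynomial of α.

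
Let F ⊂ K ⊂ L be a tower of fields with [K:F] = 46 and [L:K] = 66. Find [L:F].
[L:F] = 3036

The tower law says that for any tower of field extensions F ⊂ K ⊂ L with finite degrees, [L:F] = [L:K] · [K:F]. Here this gives [L:F] = 66 · 46 = 3036.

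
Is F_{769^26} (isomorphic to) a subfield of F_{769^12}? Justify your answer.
No: F_{769^26} is not a subfield of F_{769^12}

F_{p^m} embeds in F_{p^n} iff m | n. Here 26 ∤ 12 (since 12 = 0·26 + 12 with remainder 12 ≠ 0), so F_{769^26} is not a subfield of F_{769^12}. Equivalently: if it were, the tower law would give 26 = [F_{769^26}:F_769] dividing [F_{769^12}:F_769] = 12, contradiction.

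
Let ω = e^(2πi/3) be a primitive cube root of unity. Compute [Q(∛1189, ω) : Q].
[Q(∛1189, ω) : Q] = 6

[Q(∛1189):Q] = 3 (min poly x^3 - 1189, irreducible since 1189 is not a perfect cube). [Q(ω):Q] = 2 (min poly x^2 + x + 1). Since Q(∛1189) ⊂ R and ω ∉ R, we have ω ∉ Q(∛1189), so x^2 + x + 1 remains irreducible over Q(∛1189) and [Q(∛1189, ω) : Q(∛1189)] = 2. By the tower law, [Q(∛1189, ω) : Q] = 3 · 2 = 6. (In fact Q(∛1189, ω) is the splitting field of x^3 - 1189 over Q.)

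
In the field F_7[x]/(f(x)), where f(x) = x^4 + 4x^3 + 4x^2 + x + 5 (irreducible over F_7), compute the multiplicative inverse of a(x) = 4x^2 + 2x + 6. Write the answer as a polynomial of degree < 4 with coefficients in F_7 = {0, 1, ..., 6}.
a(x)^(-1) ≡ 6x^3 + 5x^2 + x + 4 (mod f(x))

Since f is irreducible over F_7, F_7[x]/(f) is a field and a(x) ≠ 0 has an inverse. Apply the extended Euclidean algorithm to f(x) and a(x) in F_7[x]: f(x) = (2x^2 + 5)·a(x) + (5x + 3);  a(x) = (5x + 3)·(5x + 3) + (4). The last nonzero remainder is the constant 4 = gcd(f, a) in F_7. Back-substituting through the division chain expresses 4 = s(x)·a(x) + t(x)·f(x) with s(x) ≡ 3x^3 + 6x^2 + 4x + 2 (mod f), so (3x^3 + 6x^2 + 4x + 2)·a(x) ≡ 4 (mod f). Multiplying by 4^(-1) ≡ 2 in F_7 gives a(x)^(-1) ≡ 2·(3x^3 + 6x^2 + 4x + 2) ≡ 6x^3 + 5x^2 + x + 4 (mod f). Check: (4x^2 + 2x + 6)·(6x^3 + 5x^2 + x + 4) = 3x^5 + 4x^4 + x^3 + 6x^2 + 3 ≡ 1 (mod x^4 + 4x^3 + 4x^2 + x + 5).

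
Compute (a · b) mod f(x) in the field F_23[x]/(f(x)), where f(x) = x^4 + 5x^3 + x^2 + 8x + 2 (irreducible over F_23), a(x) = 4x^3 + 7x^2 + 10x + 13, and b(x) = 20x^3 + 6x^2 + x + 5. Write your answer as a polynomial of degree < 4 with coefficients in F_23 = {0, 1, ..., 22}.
a · b ≡ 21x^3 + 22x^2 + 2x + 18 (mod f(x))

Multiply in F_23[x]: a(x)·b(x) = (4x^3 + 7x^2 + 10x + 13)·(20x^3 + 6x^2 + x + 5) = 11x^6 + 3x^5 + 16x^4 + 2x^3 + 8x^2 + 17x + 19. This has degree ≥ 4, so divide by f(x) over F_23: 11x^6 + 3x^5 + 16x^4 + 2x^3 + 8x^2 + 17x + 19 = (11x^2 + 17x + 12)·(x^4 + 5x^3 + x^2 + 8x + 2) + (21x^3 + 22x^2 + 2x + 18). Hence a·b ≡ 21x^3 + 22x^2 + 2x + 18 (mod f). (F_23[x]/(f) is a field with 23^4 = 279841 elements since f is irreducible of degree 4.)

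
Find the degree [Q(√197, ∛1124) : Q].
[Q(√197, ∛1124) : Q] = 6

Let L = Q(√197, ∛1124). Since Q(√197) ⊂ L and [Q(√197):Q] = 2, the tower law gives 2 | [L:Q]. Likewise Q(∛1124) ⊂ L with [Q(∛1124):Q] = 3 (because 1124 is not a perfect cube), so 3 | [L:Q]. As gcd(2,3) = 1, [L:Q] is divisible by 6. Conversely L is generated over Q by √197 and ∛1124, so [L:Q] ≤ 2·3 = 6. Therefore [Q(√197, ∛1124) : Q] = 6.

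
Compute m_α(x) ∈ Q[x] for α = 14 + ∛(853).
m_α(x) = x^3 - 42x^2 + 588x - 3597

Set β = α - 14 = ∛(853), so β^3 = 853. Then (α - 14)^3 - 853 = 0, i.e. α is a root of g(x) = (x - 14)^3 - 853 = x^3 - 42x^2 + 588x - 3597. Since g(x) = h(x - 14) where h(x) = x^3 - 853, and h is irreducible over Q (because 853 is not a perfect cube, so h has no rational root, and a monic cubic with no rational root is irreducible), g is also irreducible (irreducibility is preserved under the substitution x → x - 14). Hence m_α(x) = x^3 - 42x^2 + 588x - 3597.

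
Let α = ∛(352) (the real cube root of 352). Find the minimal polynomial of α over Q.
m_α(x) = x^3 - 352

α satisfies α^3 = 352, so x^3 - 352 annihilates α. By the rational root test, a rational root p/q (in lowest terms) of x^3 - 352 would satisfy p^3 = 352 q^3, forcing q = 1 and p^3 = 352; but 352 is not a perfect cube, contradiction. A monic cubic over Q with no rational root is irreducible (any nontrivial factorization would include a linear factor). Hence x^3 - 352 is the minimal polynomial of α, and in particular [Q(α):Q] = 3.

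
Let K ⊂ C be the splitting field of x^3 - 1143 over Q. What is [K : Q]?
[K : Q] = 6

The roots of x^3 - 1143 are ∛1143, ω∛1143, ω^2∛1143 where ω = e^(2πi/3) is a primitive cube root of unity, so K = Q(∛1143, ω). Now [Q(∛1143):Q] = 3 (since 1143 is not a perfect cube, x^3 - 1143 is irreducible) and [Q(ω):Q] = 2. Both 2 and 3 divide [K:Q], and [K:Q] ≤ 3·2 = 6, so [K:Q] = 6. (Equivalently: Q(∛1143) ⊂ R but ω ∉ R, so [K : Q(∛1143)] = 2.)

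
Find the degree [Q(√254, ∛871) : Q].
[Q(√254, ∛871) : Q] = 6

Let L = Q(√254, ∛871). Since Q(√254) ⊂ L and [Q(√254):Q] = 2, the tower law gives 2 | [L:Q]. Likewise Q(∛871) ⊂ L with [Q(∛871):Q] = 3 (because 871 is not a perfect cube), so 3 | [L:Q]. As gcd(2,3) = 1, [L:Q] is divisible by 6. Conversely L is generated over Q by √254 and ∛871, so [L:Q] ≤ 2·3 = 6. Therefore [Q(√254, ∛871) : Q] = 6.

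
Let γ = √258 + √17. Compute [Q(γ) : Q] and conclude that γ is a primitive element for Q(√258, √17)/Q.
[Q(γ) : Q] = 4 (equivalently, Q(γ) = Q(√258, √17))

Obviously Q(γ) ⊆ Q(√258, √17), and [Q(√258, √17):Q] = 4 (since 258, 17 are distinct squarefree integers > 1 with 4386 not a perfect square). To show equality we compute the minimal polynomial of γ. From γ = √258 + √17: γ^2 = 258 + 2√(4386) + 17 = 275 + 2√(4386), so γ^2 - 275 = 2√(4386); squaring, (γ^2 - 275)^2 = 4·4386, i.e. γ^4 - 550γ^2 + 75625 - 17544 = 0, i.e. γ^4 - 550γ^2 + 58081 = 0. So γ is a root of x^4 - 550x^2 + 58081. This polynomial is irreducible over Q: it has no rational root (each ±√258 ± √17 is irrational), and any factorization into two quadratics over Q would force √(4386) ∈ Q (pairing opposite roots) or √258, √17 ∈ Q (other pairings), all impossible. Hence [Q(γ):Q] = 4 = [Q(√258, √17):Q], so Q(γ) = Q(√258, √17).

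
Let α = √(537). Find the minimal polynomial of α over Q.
m_α(x) = x^2 - 537

α satisfies α^2 - 537 = 0, so x^2 - 537 annihilates α. Since d = 537 is squarefree and ≠ 1, it is not a perfect square in Q, so x^2 - 537 has no rational root and is therefore irreducible over Q (a degree-2 polynomial over a field is irreducible iff it has no root). Hence m_α(x) = x^2 - 537.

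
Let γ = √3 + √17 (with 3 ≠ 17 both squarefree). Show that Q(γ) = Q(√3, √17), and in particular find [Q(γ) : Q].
[Q(γ) : Q] = 4 (equivalently, Q(γ) = Q(√3, √17))

Obviously Q(γ) ⊆ Q(√3, √17), and [Q(√3, √17):Q] = 4 (since 3, 17 are distinct squarefree integers > 1 with 51 not a perfect square). To show equality we compute the minimal polynomial of γ. From γ = √3 + √17: γ^2 = 3 + 2√(51) + 17 = 20 + 2√(51), so γ^2 - 20 = 2√(51); squaring, (γ^2 - 20)^2 = 4·51, i.e. γ^4 - 40γ^2 + 400 - 204 = 0, i.e. γ^4 - 40γ^2 + 196 = 0. So γ is a root of x^4 - 40x^2 + 196. This polynomial is irreducible over Q: it has no rational root (each ±√3 ± √17 is irrational), and any factorization into two quadratics over Q would force √(51) ∈ Q (pairing opposite roots) or √3, √17 ∈ Q (other pairings), all impossible. Hence [Q(γ):Q] = 4 = [Q(√3, √17):Q], so Q(γ) = Q(√3, √17).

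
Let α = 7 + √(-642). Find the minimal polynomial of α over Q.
m_α(x) = x^2 - 14x + 691

From α - 7 = √(-642), squaring gives (α - 7)^2 = -642, i.e. α^2 - 14α + 49 = -642, so α^2 - 14α + 691 = 0. The discriminant of x^2 - 14x + 691 is (-14)^2 - 4·(691) = 196 - 2764 = -2568, and 4·(-642) is not a perfect square in Q since -642 is squarefree and ≠ 1. Hence x^2 - 14x + 691 is irreducible over Q and is the minimal polynomial of α.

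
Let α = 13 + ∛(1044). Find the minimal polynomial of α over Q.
m_α(x) = x^3 - 39x^2 + 507x - 3241

Set β = α - 13 = ∛(1044), so β^3 = 1044. Then (α - 13)^3 - 1044 = 0, i.e. α is a root of g(x) = (x - 13)^3 - 1044 = x^3 - 39x^2 + 507x - 3241. Since g(x) = h(x - 13) where h(x) = x^3 - 1044, and h is irreducible over Q (because 1044 is not a perfect cube, so h has no rational root, and a monic cubic with no rational root is irreducible), g is also irreducible (irreducibility is preserved under the substitution x → x - 13). Hence m_α(x) = x^3 - 39x^2 + 507x - 3241.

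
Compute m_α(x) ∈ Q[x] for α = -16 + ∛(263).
m_α(x) = x^3 + 48x^2 + 768x + 3833

Set β = α + 16 = ∛(263), so β^3 = 263. Then (α + 16)^3 - 263 = 0, i.e. α is a root of g(x) = (x + 16)^3 - 263 = x^3 + 48x^2 + 768x + 3833. Since g(x) = h(x + 16) where h(x) = x^3 - 263, and h is irreducible over Q (because 263 is not a perfect cube, so h has no rational root, and a monic cubic with no rational root is irreducible), g is also irreducible (irreducibility is preserved under the substitution x → x + 16). Hence m_α(x) = x^3 + 48x^2 + 768x + 3833.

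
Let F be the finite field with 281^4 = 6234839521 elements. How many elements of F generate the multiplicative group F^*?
There are φ(6234839520) = 1287069696 primitive elements

F_q^* is cyclic of order q - 1 = 6234839520. A cyclic group of order m has exactly φ(m) generators. Here m = 6234839520 = 2^5 · 3 · 5 · 7 · 13 · 47 · 3037, so the number of primitive elements is φ(6234839520) = 1287069696.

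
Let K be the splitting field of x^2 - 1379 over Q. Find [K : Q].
[K : Q] = 2

f(x) = x^2 - 1379 factors as (x - √1379)(x + √1379). The splitting field is K = Q(√1379). Since 1379 is squarefree and > 1, it is not a perfect square, so x^2 - 1379 is irreducible over Q and [Q(√1379) : Q] = 2. Hence [K : Q] = 2.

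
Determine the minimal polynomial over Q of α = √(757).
m_α(x) = x^2 - 757

α satisfies α^2 - 757 = 0, so x^2 - 757 annihilates α. Since d = 757 is squarefree and ≠ 1, it is not a perfect square in Q, so x^2 - 757 has no rational root and is therefore irreducible over Q (a degree-2 polynomial over a field is irreducible iff it has no root). Hence m_α(x) = x^2 - 757.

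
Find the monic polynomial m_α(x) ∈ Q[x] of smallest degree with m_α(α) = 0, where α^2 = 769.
m_α(x) = x^2 - 769

α satisfies α^2 - 769 = 0, so x^2 - 769 annihilates α. Since d = 769 is squarefree and ≠ 1, it is not a perfect square in Q, so x^2 - 769 has no rational root and is therefore irreducible over Q (a degree-2 polynomial over a field is irreducible iff it has no root). Hence m_α(x) = x^2 - 769.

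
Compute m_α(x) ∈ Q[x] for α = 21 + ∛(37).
m_α(x) = x^3 - 63x^2 + 1323x - 9298

Set β = α - 21 = ∛(37), so β^3 = 37. Then (α - 21)^3 - 37 = 0, i.e. α is a root of g(x) = (x - 21)^3 - 37 = x^3 - 63x^2 + 1323x - 9298. Since g(x) = h(x - 21) where h(x) = x^3 - 37, and h is irreducible over Q (because 37 is not a perfect cube, so h has no rational root, and a monic cubic with no rational root is irreducible), g is also irreducible (irreducibility is preserved under the substitution x → x - 21). Hence m_α(x) = x^3 - 63x^2 + 1323x - 9298.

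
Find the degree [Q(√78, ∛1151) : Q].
[Q(√78, ∛1151) : Q] = 6

Let L = Q(√78, ∛1151). Since Q(√78) ⊂ L and [Q(√78):Q] = 2, the tower law gives 2 | [L:Q]. Likewise Q(∛1151) ⊂ L with [Q(∛1151):Q] = 3 (because 1151 is not a perfect cube), so 3 | [L:Q]. As gcd(2,3) = 1, [L:Q] is divisible by 6. Conversely L is generated over Q by √78 and ∛1151, so [L:Q] ≤ 2·3 = 6. Therefore [Q(√78, ∛1151) : Q] = 6.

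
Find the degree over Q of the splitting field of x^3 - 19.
[K : Q] = 6

The roots of x^3 - 19 are ∛19, ω∛19, ω^2∛19 where ω = e^(2πi/3) is a primitive cube root of unity, so K = Q(∛19, ω). Now [Q(∛19):Q] = 3 (since 19 is not a perfect cube, x^3 - 19 is irreducible) and [Q(ω):Q] = 2. Both 2 and 3 divide [K:Q], and [K:Q] ≤ 3·2 = 6, so [K:Q] = 6. (Equivalently: Q(∛19) ⊂ R but ω ∉ R, so [K : Q(∛19)] = 2.)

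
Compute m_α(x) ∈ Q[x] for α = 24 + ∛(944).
m_α(x) = x^3 - 72x^2 + 1728x - 14768

Set β = α - 24 = ∛(944), so β^3 = 944. Then (α - 24)^3 - 944 = 0, i.e. α is a root of g(x) = (x - 24)^3 - 944 = x^3 - 72x^2 + 1728x - 14768. Since g(x) = h(x - 24) where h(x) = x^3 - 944, and h is irreducible over Q (because 944 is not a perfect cube, so h has no rational root, and a monic cubic with no rational root is irreducible), g is also irreducible (irreducibility is preserved under the substitution x → x - 24). Hence m_α(x) = x^3 - 72x^2 + 1728x - 14768.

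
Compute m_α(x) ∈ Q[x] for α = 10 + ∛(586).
m_α(x) = x^3 - 30x^2 + 300x - 1586

Set β = α - 10 = ∛(586), so β^3 = 586. Then (α - 10)^3 - 586 = 0, i.e. α is a root of g(x) = (x - 10)^3 - 586 = x^3 - 30x^2 + 300x - 1586. Since g(x) = h(x - 10) where h(x) = x^3 - 586, and h is irreducible over Q (because 586 is not a perfect cube, so h has no rational root, and a monic cubic with no rational root is irreducible), g is also irreducible (irreducibility is preserved under the substitution x → x - 10). Hence m_α(x) = x^3 - 30x^2 + 300x - 1586.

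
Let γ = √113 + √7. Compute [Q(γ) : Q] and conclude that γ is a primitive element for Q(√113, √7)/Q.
[Q(γ) : Q] = 4 (equivalently, Q(γ) = Q(√113, √7))

Obviously Q(γ) ⊆ Q(√113, √7), and [Q(√113, √7):Q] = 4 (since 113, 7 are distinct squarefree integers > 1 with 791 not a perfect square). To show equality we compute the minimal polynomial of γ. From γ = √113 + √7: γ^2 = 113 + 2√(791) + 7 = 120 + 2√(791), so γ^2 - 120 = 2√(791); squaring, (γ^2 - 120)^2 = 4·791, i.e. γ^4 - 240γ^2 + 14400 - 3164 = 0, i.e. γ^4 - 240γ^2 + 11236 = 0. So γ is a root of x^4 - 240x^2 + 11236. This polynomial is irreducible over Q: it has no rational root (each ±√113 ± √7 is irrational), and any factorization into two quadratics over Q would force √(791) ∈ Q (pairing opposite roots) or √113, √7 ∈ Q (other pairings), all impossible. Hence [Q(γ):Q] = 4 = [Q(√113, √7):Q], so Q(γ) = Q(√113, √7).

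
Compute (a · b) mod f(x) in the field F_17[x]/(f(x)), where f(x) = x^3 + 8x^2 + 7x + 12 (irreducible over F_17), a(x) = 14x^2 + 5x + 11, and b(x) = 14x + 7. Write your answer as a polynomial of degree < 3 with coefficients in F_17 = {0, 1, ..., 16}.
a · b ≡ 11x^2 + 7x + 3 (mod f(x))

Multiply in F_17[x]: a(x)·b(x) = (14x^2 + 5x + 11)·(14x + 7) = 9x^3 + 15x^2 + 2x + 9. This has degree ≥ 3, so divide by f(x) over F_17: 9x^3 + 15x^2 + 2x + 9 = (9)·(x^3 + 8x^2 + 7x + 12) + (11x^2 + 7x + 3). Hence a·b ≡ 11x^2 + 7x + 3 (mod f). (F_17[x]/(f) is a field with 17^3 = 4913 elements since f is irreducible of degree 3.)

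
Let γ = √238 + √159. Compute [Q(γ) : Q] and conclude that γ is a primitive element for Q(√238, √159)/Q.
[Q(γ) : Q] = 4 (equivalently, Q(γ) = Q(√238, √159))

Obviously Q(γ) ⊆ Q(√238, √159), and [Q(√238, √159):Q] = 4 (since 238, 159 are distinct squarefree integers > 1 with 37842 not a perfect square). To show equality we compute the minimal polynomial of γ. From γ = √238 + √159: γ^2 = 238 + 2√(37842) + 159 = 397 + 2√(37842), so γ^2 - 397 = 2√(37842); squaring, (γ^2 - 397)^2 = 4·37842, i.e. γ^4 - 794γ^2 + 157609 - 151368 = 0, i.e. γ^4 - 794γ^2 + 6241 = 0. So γ is a root of x^4 - 794x^2 + 6241. This polynomial is irreducible over Q: it has no rational root (each ±√238 ± √159 is irrational), and any factorization into two quadratics over Q would force √(37842) ∈ Q (pairing opposite roots) or √238, √159 ∈ Q (other pairings), all impossible. Hence [Q(γ):Q] = 4 = [Q(√238, √159):Q], so Q(γ) = Q(√238, √159).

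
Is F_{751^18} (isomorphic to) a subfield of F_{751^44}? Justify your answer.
No: F_{751^18} is not a subfield of F_{751^44}

F_{p^m} embeds in F_{p^n} iff m | n. Here 18 ∤ 44 (since 44 = 2·18 + 8 with remainder 8 ≠ 0), so F_{751^18} is not a subfield of F_{751^44}. Equivalently: if it were, the tower law would give 18 = [F_{751^18}:F_751] dividing [F_{751^44}:F_751] = 44, contradiction.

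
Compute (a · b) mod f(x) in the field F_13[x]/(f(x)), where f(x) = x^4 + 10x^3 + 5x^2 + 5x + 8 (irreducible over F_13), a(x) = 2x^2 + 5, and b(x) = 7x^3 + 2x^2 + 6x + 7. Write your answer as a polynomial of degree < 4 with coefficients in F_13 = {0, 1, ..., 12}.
a · b ≡ 11x^3 + 10x^2 + 5 (mod f(x))

Multiply in F_13[x]: a(x)·b(x) = (2x^2 + 5)·(7x^3 + 2x^2 + 6x + 7) = x^5 + 4x^4 + 8x^3 + 11x^2 + 4x + 9. This has degree ≥ 4, so divide by f(x) over F_13: x^5 + 4x^4 + 8x^3 + 11x^2 + 4x + 9 = (x + 7)·(x^4 + 10x^3 + 5x^2 + 5x + 8) + (11x^3 + 10x^2 + 5). Hence a·b ≡ 11x^3 + 10x^2 + 5 (mod f). (F_13[x]/(f) is a field with 13^4 = 28561 elements since f is irreducible of degree 4.)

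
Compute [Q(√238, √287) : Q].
[Q(√238, √287) : Q] = 4

[Q(√238):Q] = 2 (min poly x^2 - 238, irreducible since 238 is squarefree > 1). For the top step, suppose √287 ∈ Q(√238), say √287 = c + d√238 with c, d ∈ Q. Squaring: 287 = c^2 + 238d^2 + 2cd√238. Since √238 ∉ Q this forces 2cd = 0. If d = 0 then √287 = c ∈ Q, contradicting 287 squarefree > 1. If c = 0 then 287 = 238d^2, so 238·287 = (238d)^2 is a perfect square in Q — but 238·287 = 68306 is not a perfect square (since 238 and 287 are distinct squarefree integers). Contradiction. Hence √287 ∉ Q(√238), so x^2 - 287 stays irreducible over Q(√238) and [Q(√238, √287) : Q(√238)] = 2. By the tower law, [Q(√238, √287) : Q] = 2 · 2 = 4.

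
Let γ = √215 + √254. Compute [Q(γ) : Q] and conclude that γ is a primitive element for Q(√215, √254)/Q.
[Q(γ) : Q] = 4 (equivalently, Q(γ) = Q(√215, √254))

Obviously Q(γ) ⊆ Q(√215, √254), and [Q(√215, √254):Q] = 4 (since 215, 254 are distinct squarefree integers > 1 with 54610 not a perfect square). To show equality we compute the minimal polynomial of γ. From γ = √215 + √254: γ^2 = 215 + 2√(54610) + 254 = 469 + 2√(54610), so γ^2 - 469 = 2√(54610); squaring, (γ^2 - 469)^2 = 4·54610, i.e. γ^4 - 938γ^2 + 219961 - 218440 = 0, i.e. γ^4 - 938γ^2 + 1521 = 0. So γ is a root of x^4 - 938x^2 + 1521. This polynomial is irreducible over Q: it has no rational root (each ±√215 ± √254 is irrational), and any factorization into two quadratics over Q would force √(54610) ∈ Q (pairing opposite roots) or √215, √254 ∈ Q (other pairings), all impossible. Hence [Q(γ):Q] = 4 = [Q(√215, √254):Q], so Q(γ) = Q(√215, √254).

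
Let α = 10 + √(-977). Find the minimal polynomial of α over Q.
m_α(x) = x^2 - 20x + 1077

From α - 10 = √(-977), squaring gives (α - 10)^2 = -977, i.e. α^2 - 20α + 100 = -977, so α^2 - 20α + 1077 = 0. The discriminant of x^2 - 20x + 1077 is (-20)^2 - 4·(1077) = 400 - 4308 = -3908, and 4·(-977) is not a perfect square in Q since -977 is squarefree and ≠ 1. Hence x^2 - 20x + 1077 is irreducible over Q and is the minimal polynomial of α.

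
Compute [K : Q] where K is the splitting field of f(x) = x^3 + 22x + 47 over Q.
[K : Q] = 6

By the rational root test, any rational root of the monic integer polynomial f(x) = x^3 + 22x + 47 must be an integer dividing the constant term 47, i.e. one of ±{1, 47}. Evaluating: f(1) = 70, f(-1) = 24, f(47) = 104904, f(-47) = -104810; none is 0, so f has no rational root and is therefore irreducible over Q (a cubic with no linear factor over a field is irreducible). For an irreducible cubic, the Galois group is A_3 or S_3 according as the discriminant disc(f) = -4a^3 - 27b^2 = -4·(22)^3 - 27·(47)^2 = -102235 is or is not a square in Q. Here disc(f) = -102235 is not a perfect square in Q, so the Galois group of f over Q is not contained in A_3 and must be all of S_3. The splitting field has degree |S_3| = 6 over Q, so [K : Q] = 6.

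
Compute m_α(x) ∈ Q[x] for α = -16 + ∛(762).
m_α(x) = x^3 + 48x^2 + 768x + 3334

Set β = α + 16 = ∛(762), so β^3 = 762. Then (α + 16)^3 - 762 = 0, i.e. α is a root of g(x) = (x + 16)^3 - 762 = x^3 + 48x^2 + 768x + 3334. Since g(x) = h(x + 16) where h(x) = x^3 - 762, and h is irreducible over Q (because 762 is not a perfect cube, so h has no rational root, and a monic cubic with no rational root is irreducible), g is also irreducible (irreducibility is preserved under the substitution x → x + 16). Hence m_α(x) = x^3 + 48x^2 + 768x + 3334.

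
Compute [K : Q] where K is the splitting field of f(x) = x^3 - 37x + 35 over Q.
[K : Q] = 6

By the rational root test, any rational root of the monic integer polynomial f(x) = x^3 - 37x + 35 must be an integer dividing the constant term 35, i.e. one of ±{1, 5, 7, 35}. Evaluating: f(1) = -1, f(-1) = 71, f(5) = -25, f(-5) = 95, f(7) = 119, f(-7) = -49, f(35) = 41615, f(-35) = -41545; none is 0, so f has no rational root and is therefore irreducible over Q (a cubic with no linear factor over a field is irreducible). For an irreducible cubic, the Galois group is A_3 or S_3 according as the discriminant disc(f) = -4a^3 - 27b^2 = -4·(-37)^3 - 27·(35)^2 = 169537 is or is not a square in Q. Here disc(f) = 169537 is not a perfect square in Q, so the Galois group of f over Q is not contained in A_3 and must be all of S_3. The splitting field has degree |S_3| = 6 over Q, so [K : Q] = 6.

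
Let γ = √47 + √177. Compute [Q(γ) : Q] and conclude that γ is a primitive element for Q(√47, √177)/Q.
[Q(γ) : Q] = 4 (equivalently, Q(γ) = Q(√47, √177))

Obviously Q(γ) ⊆ Q(√47, √177), and [Q(√47, √177):Q] = 4 (since 47, 177 are distinct squarefree integers > 1 with 8319 not a perfect square). To show equality we compute the minimal polynomial of γ. From γ = √47 + √177: γ^2 = 47 + 2√(8319) + 177 = 224 + 2√(8319), so γ^2 - 224 = 2√(8319); squaring, (γ^2 - 224)^2 = 4·8319, i.e. γ^4 - 448γ^2 + 50176 - 33276 = 0, i.e. γ^4 - 448γ^2 + 16900 = 0. So γ is a root of x^4 - 448x^2 + 16900. This polynomial is irreducible over Q: it has no rational root (each ±√47 ± √177 is irrational), and any factorization into two quadratics over Q would force √(8319) ∈ Q (pairing opposite roots) or √47, √177 ∈ Q (other pairings), all impossible. Hence [Q(γ):Q] = 4 = [Q(√47, √177):Q], so Q(γ) = Q(√47, √177).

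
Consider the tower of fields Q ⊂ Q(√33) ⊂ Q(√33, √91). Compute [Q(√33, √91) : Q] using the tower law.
[Q(√33, √91) : Q] = 4

[Q(√33):Q] = 2 (min poly x^2 - 33, irreducible since 33 is squarefree > 1). For the top step, suppose √91 ∈ Q(√33), say √91 = c + d√33 with c, d ∈ Q. Squaring: 91 = c^2 + 33d^2 + 2cd√33. Since √33 ∉ Q this forces 2cd = 0. If d = 0 then √91 = c ∈ Q, contradicting 91 squarefree > 1. If c = 0 then 91 = 33d^2, so 33·91 = (33d)^2 is a perfect square in Q — but 33·91 = 3003 is not a perfect square (since 33 and 91 are distinct squarefree integers). Contradiction. Hence √91 ∉ Q(√33), so x^2 - 91 stays irreducible over Q(√33) and [Q(√33, √91) : Q(√33)] = 2. By the tower law, [Q(√33, √91) : Q] = 2 · 2 = 4.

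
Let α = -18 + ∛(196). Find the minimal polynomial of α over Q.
m_α(x) = x^3 + 54x^2 + 972x + 5636

Set β = α + 18 = ∛(196), so β^3 = 196. Then (α + 18)^3 - 196 = 0, i.e. α is a root of g(x) = (x + 18)^3 - 196 = x^3 + 54x^2 + 972x + 5636. Since g(x) = h(x + 18) where h(x) = x^3 - 196, and h is irreducible over Q (because 196 is not a perfect cube, so h has no rational root, and a monic cubic with no rational root is irreducible), g is also irreducible (irreducibility is preserved under the substitution x → x + 18). Hence m_α(x) = x^3 + 54x^2 + 972x + 5636.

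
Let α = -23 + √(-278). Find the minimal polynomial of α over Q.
m_α(x) = x^2 + 46x + 807

From α + 23 = √(-278), squaring gives (α + 23)^2 = -278, i.e. α^2 + 46α + 529 = -278, so α^2 + 46α + 807 = 0. The discriminant of x^2 + 46x + 807 is (46)^2 - 4·(807) = 2116 - 3228 = -1112, and 4·(-278) is not a perfect square in Q since -278 is squarefree and ≠ 1. Hence x^2 + 46x + 807 is irreducible over Q and is the minimal polynomial of α.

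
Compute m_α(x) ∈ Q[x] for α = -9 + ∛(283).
m_α(x) = x^3 + 27x^2 + 243x + 446

Set β = α + 9 = ∛(283), so β^3 = 283. Then (α + 9)^3 - 283 = 0, i.e. α is a root of g(x) = (x + 9)^3 - 283 = x^3 + 27x^2 + 243x + 446. Since g(x) = h(x + 9) where h(x) = x^3 - 283, and h is irreducible over Q (because 283 is not a perfect cube, so h has no rational root, and a monic cubic with no rational root is irreducible), g is also irreducible (irreducibility is preserved under the substitution x → x + 9). Hence m_α(x) = x^3 + 27x^2 + 243x + 446.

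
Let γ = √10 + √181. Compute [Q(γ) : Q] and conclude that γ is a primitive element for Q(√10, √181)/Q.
[Q(γ) : Q] = 4 (equivalently, Q(γ) = Q(√10, √181))

Obviously Q(γ) ⊆ Q(√10, √181), and [Q(√10, √181):Q] = 4 (since 10, 181 are distinct squarefree integers > 1 with 1810 not a perfect square). To show equality we compute the minimal polynomial of γ. From γ = √10 + √181: γ^2 = 10 + 2√(1810) + 181 = 191 + 2√(1810), so γ^2 - 191 = 2√(1810); squaring, (γ^2 - 191)^2 = 4·1810, i.e. γ^4 - 382γ^2 + 36481 - 7240 = 0, i.e. γ^4 - 382γ^2 + 29241 = 0. So γ is a root of x^4 - 382x^2 + 29241. This polynomial is irreducible over Q: it has no rational root (each ±√10 ± √181 is irrational), and any factorization into two quadratics over Q would force √(1810) ∈ Q (pairing opposite roots) or √10, √181 ∈ Q (other pairings), all impossible. Hence [Q(γ):Q] = 4 = [Q(√10, √181):Q], so Q(γ) = Q(√10, √181).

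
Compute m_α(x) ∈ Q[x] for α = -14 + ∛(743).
m_α(x) = x^3 + 42x^2 + 588x + 2001

Set β = α + 14 = ∛(743), so β^3 = 743. Then (α + 14)^3 - 743 = 0, i.e. α is a root of g(x) = (x + 14)^3 - 743 = x^3 + 42x^2 + 588x + 2001. Since g(x) = h(x + 14) where h(x) = x^3 - 743, and h is irreducible over Q (because 743 is not a perfect cube, so h has no rational root, and a monic cubic with no rational root is irreducible), g is also irreducible (irreducibility is preserved under the substitution x → x + 14). Hence m_α(x) = x^3 + 42x^2 + 588x + 2001.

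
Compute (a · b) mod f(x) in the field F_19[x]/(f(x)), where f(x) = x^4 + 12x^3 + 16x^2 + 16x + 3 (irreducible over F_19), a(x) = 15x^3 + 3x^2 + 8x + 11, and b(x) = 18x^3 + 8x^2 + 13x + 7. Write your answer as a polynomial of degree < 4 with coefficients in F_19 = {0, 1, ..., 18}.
a · b ≡ 18x^2 + x + 11 (mod f(x))

Multiply in F_19[x]: a(x)·b(x) = (15x^3 + 3x^2 + 8x + 11)·(18x^3 + 8x^2 + 13x + 7) = 4x^6 + 3x^5 + 2x^4 + 7x^3 + 4x^2 + 9x + 1. This has degree ≥ 4, so divide by f(x) over F_19: 4x^6 + 3x^5 + 2x^4 + 7x^3 + 4x^2 + 9x + 1 = (4x^2 + 12x + 3)·(x^4 + 12x^3 + 16x^2 + 16x + 3) + (18x^2 + x + 11). Hence a·b ≡ 18x^2 + x + 11 (mod f). (F_19[x]/(f) is a field with 19^4 = 130321 elements since f is irreducible of degree 4.)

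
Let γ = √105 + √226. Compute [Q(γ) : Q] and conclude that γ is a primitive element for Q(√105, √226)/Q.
[Q(γ) : Q] = 4 (equivalently, Q(γ) = Q(√105, √226))

Obviously Q(γ) ⊆ Q(√105, √226), and [Q(√105, √226):Q] = 4 (since 105, 226 are distinct squarefree integers > 1 with 23730 not a perfect square). To show equality we compute the minimal polynomial of γ. From γ = √105 + √226: γ^2 = 105 + 2√(23730) + 226 = 331 + 2√(23730), so γ^2 - 331 = 2√(23730); squaring, (γ^2 - 331)^2 = 4·23730, i.e. γ^4 - 662γ^2 + 109561 - 94920 = 0, i.e. γ^4 - 662γ^2 + 14641 = 0. So γ is a root of x^4 - 662x^2 + 14641. This polynomial is irreducible over Q: it has no rational root (each ±√105 ± √226 is irrational), and any factorization into two quadratics over Q would force √(23730) ∈ Q (pairing opposite roots) or √105, √226 ∈ Q (other pairings), all impossible. Hence [Q(γ):Q] = 4 = [Q(√105, √226):Q], so Q(γ) = Q(√105, √226).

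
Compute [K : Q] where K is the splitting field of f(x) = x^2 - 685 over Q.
[K : Q] = 2

f(x) = x^2 - 685 factors as (x - √685)(x + √685). The splitting field is K = Q(√685). Since 685 is squarefree and > 1, it is not a perfect square, so x^2 - 685 is irreducible over Q and [Q(√685) : Q] = 2. Hence [K : Q] = 2.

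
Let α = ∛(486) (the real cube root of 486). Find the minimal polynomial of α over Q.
m_α(x) = x^3 - 486

α satisfies α^3 = 486, so x^3 - 486 annihilates α. By the rational root test, a rational root p/q (in lowest terms) of x^3 - 486 would satisfy p^3 = 486 q^3, forcing q = 1 and p^3 = 486; but 486 is not a perfect cube, contradiction. A monic cubic over Q with no rational root is irreducible (any nontrivial factorization would include a linear factor). Hence x^3 - 486 is the minimal polynomial of α, and in particular [Q(α):Q] = 3.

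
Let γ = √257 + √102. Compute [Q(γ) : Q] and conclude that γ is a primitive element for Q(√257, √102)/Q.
[Q(γ) : Q] = 4 (equivalently, Q(γ) = Q(√257, √102))

Obviously Q(γ) ⊆ Q(√257, √102), and [Q(√257, √102):Q] = 4 (since 257, 102 are distinct squarefree integers > 1 with 26214 not a perfect square). To show equality we compute the minimal polynomial of γ. From γ = √257 + √102: γ^2 = 257 + 2√(26214) + 102 = 359 + 2√(26214), so γ^2 - 359 = 2√(26214); squaring, (γ^2 - 359)^2 = 4·26214, i.e. γ^4 - 718γ^2 + 128881 - 104856 = 0, i.e. γ^4 - 718γ^2 + 24025 = 0. So γ is a root of x^4 - 718x^2 + 24025. This polynomial is irreducible over Q: it has no rational root (each ±√257 ± √102 is irrational), and any factorization into two quadratics over Q would force √(26214) ∈ Q (pairing opposite roots) or √257, √102 ∈ Q (other pairings), all impossible. Hence [Q(γ):Q] = 4 = [Q(√257, √102):Q], so Q(γ) = Q(√257, √102).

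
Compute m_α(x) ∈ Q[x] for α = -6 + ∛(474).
m_α(x) = x^3 + 18x^2 + 108x - 258

Set β = α + 6 = ∛(474), so β^3 = 474. Then (α + 6)^3 - 474 = 0, i.e. α is a root of g(x) = (x + 6)^3 - 474 = x^3 + 18x^2 + 108x - 258. Since g(x) = h(x + 6) where h(x) = x^3 - 474, and h is irreducible over Q (because 474 is not a perfect cube, so h has no rational root, and a monic cubic with no rational root is irreducible), g is also irreducible (irreducibility is preserved under the substitution x → x + 6). Hence m_α(x) = x^3 + 18x^2 + 108x - 258.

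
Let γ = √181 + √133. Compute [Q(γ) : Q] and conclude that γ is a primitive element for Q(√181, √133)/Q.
[Q(γ) : Q] = 4 (equivalently, Q(γ) = Q(√181, √133))

Obviously Q(γ) ⊆ Q(√181, √133), and [Q(√181, √133):Q] = 4 (since 181, 133 are distinct squarefree integers > 1 with 24073 not a perfect square). To show equality we compute the minimal polynomial of γ. From γ = √181 + √133: γ^2 = 181 + 2√(24073) + 133 = 314 + 2√(24073), so γ^2 - 314 = 2√(24073); squaring, (γ^2 - 314)^2 = 4·24073, i.e. γ^4 - 628γ^2 + 98596 - 96292 = 0, i.e. γ^4 - 628γ^2 + 2304 = 0. So γ is a root of x^4 - 628x^2 + 2304. This polynomial is irreducible over Q: it has no rational root (each ±√181 ± √133 is irrational), and any factorization into two quadratics over Q would force √(24073) ∈ Q (pairing opposite roots) or √181, √133 ∈ Q (other pairings), all impossible. Hence [Q(γ):Q] = 4 = [Q(√181, √133):Q], so Q(γ) = Q(√181, √133).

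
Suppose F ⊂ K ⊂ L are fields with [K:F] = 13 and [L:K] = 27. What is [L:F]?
[L:F] = 351

The tower law says that for any tower of field extensions F ⊂ K ⊂ L with finite degrees, [L:F] = [L:K] · [K:F]. Here this gives [L:F] = 27 · 13 = 351.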